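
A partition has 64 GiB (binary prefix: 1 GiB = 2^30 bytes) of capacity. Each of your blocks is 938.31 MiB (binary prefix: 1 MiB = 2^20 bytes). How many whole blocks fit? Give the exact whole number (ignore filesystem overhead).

69

Capacity: 64 GiB = 68,719,476,736 bytes
Per item: 938.31 MiB = 983,889,346.56 bytes
⌊68,719,476,736 / 983,889,346.56⌋ = 69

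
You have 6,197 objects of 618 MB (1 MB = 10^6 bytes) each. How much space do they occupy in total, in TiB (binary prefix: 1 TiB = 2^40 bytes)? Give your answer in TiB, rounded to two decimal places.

3.48 TiB

Total = 6,197 × 618 MB = 3,829,746 MB
= 3,829,746 × 1,000,000 bytes = 3,829,746,000,000 bytes
1 TiB = 1,099,511,627,776 bytes
3,829,746,000,000 / 1,099,511,627,776 = 3.48 TiB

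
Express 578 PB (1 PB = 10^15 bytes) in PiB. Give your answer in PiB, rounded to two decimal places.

513.37 PiB

578 PB = 578 × 10^15 bytes = 578,000,000,000,000,000 bytes
1 PiB = 1,125,899,906,842,624 bytes
578,000,000,000,000,000 / 1,125,899,906,842,624 = 513.37 PiB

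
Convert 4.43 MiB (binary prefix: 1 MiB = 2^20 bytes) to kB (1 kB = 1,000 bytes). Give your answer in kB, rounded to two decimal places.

4.43 MiB × 1,048,576 bytes/MiB = 4,645,191.68 bytes
1 kB = 10^3 bytes = 1,000 bytes
4,645,191.68 / 1,000 = 4,645.19 kB

4,645.19 kB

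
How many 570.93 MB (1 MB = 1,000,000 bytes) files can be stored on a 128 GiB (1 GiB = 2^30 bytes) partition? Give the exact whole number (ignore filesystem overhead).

240

Capacity: 128 GiB = 137,438,953,472 bytes
Per item: 570.93 MB = 570,930,000 bytes
⌊137,438,953,472 / 570,930,000⌋ = 240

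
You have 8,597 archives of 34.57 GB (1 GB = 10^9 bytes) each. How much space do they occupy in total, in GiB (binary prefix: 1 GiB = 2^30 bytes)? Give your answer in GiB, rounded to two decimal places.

276,787.48 GiB

Total = 8,597 × 34.57 GB = 297198.29 GB
= 297198.29 × 1,000,000,000 bytes = 297,198,290,000,000 bytes
1 GiB = 1,073,741,824 bytes
297,198,290,000,000 / 1,073,741,824 = 276,787.48 GiB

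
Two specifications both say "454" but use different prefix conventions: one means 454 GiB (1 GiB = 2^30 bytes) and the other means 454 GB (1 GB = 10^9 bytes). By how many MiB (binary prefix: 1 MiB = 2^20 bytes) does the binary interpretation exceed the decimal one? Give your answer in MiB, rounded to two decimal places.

454 GiB = 454 × 1,073,741,824 = 487,478,788,096 bytes
454 GB = 454 × 1,000,000,000 = 454,000,000,000 bytes
difference = 33,478,788,096 bytes
33,478,788,096 / 1,048,576 = 31,927.86 MiB

31,927.86 MiB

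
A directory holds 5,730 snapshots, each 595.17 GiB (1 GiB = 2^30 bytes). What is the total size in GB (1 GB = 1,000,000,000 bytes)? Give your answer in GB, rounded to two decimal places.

Total = 5,730 × 595.17 GiB = 3410324.1 GiB
= 3410324.1 × 1,073,741,824 bytes = 3,661,807,619,565,158.4 bytes
1 GB = 1,000,000,000 bytes
3,661,807,619,565,158.4 / 1,000,000,000 = 3,661,807.62 GB

3,661,807.62 GB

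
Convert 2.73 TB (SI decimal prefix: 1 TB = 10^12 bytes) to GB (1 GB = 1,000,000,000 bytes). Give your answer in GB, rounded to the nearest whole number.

2,730 GB

2.73 TB = 2.73 × 10^12 bytes = 2,730,000,000,000 bytes
1 GB = 1,000,000,000 bytes
2,730,000,000,000 / 1,000,000,000 = 2,730 GB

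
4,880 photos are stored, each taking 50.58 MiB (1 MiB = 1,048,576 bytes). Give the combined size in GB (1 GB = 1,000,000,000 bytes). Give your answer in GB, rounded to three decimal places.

Total = 4,880 × 50.58 MiB = 246830.4 MiB
= 246830.4 × 1,048,576 bytes = 258,820,433,510.4 bytes
1 GB = 1,000,000,000 bytes
258,820,433,510.4 / 1,000,000,000 = 258.820 GB

258.820 GB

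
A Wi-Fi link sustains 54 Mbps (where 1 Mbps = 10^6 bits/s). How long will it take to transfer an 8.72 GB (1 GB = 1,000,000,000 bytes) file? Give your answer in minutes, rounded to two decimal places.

21.53 minutes

8.72 GB = 8,720,000,000 bytes = 69,760,000,000 bits
54 Mbps = 54,000,000 bits/s
time = 69,760,000,000 / 54,000,000 = 1,291.852 s
1,291.852 s / 60 = 21.53 minutes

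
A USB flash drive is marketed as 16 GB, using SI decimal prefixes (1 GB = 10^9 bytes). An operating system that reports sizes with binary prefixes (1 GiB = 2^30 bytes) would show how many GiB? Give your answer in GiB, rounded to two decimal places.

14.90 GiB

16 GB = 16 × 10^9 bytes = 16,000,000,000 bytes
1 GiB = 2^30 bytes = 1,073,741,824 bytes
16,000,000,000 / 1,073,741,824 = 14.90 GiB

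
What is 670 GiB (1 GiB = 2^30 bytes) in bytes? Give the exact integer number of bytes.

719,407,022,080 bytes

670 × 1,073,741,824 = 719,407,022,080 bytes  (1 GiB = 2^30 bytes)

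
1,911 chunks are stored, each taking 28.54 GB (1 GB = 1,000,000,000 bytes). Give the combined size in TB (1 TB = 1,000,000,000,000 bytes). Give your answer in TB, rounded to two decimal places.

Total = 1,911 × 28.54 GB = 54539.94 GB
= 54539.94 × 1,000,000,000 bytes = 54,539,940,000,000 bytes
1 TB = 1,000,000,000,000 bytes
54,539,940,000,000 / 1,000,000,000,000 = 54.54 TB

54.54 TB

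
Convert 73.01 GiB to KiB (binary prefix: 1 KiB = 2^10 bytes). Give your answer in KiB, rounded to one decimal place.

73.01 GiB = 73.01 × 2^30 bytes = 78,393,890,570.24 bytes
1 KiB = 2^10 bytes = 1,024 bytes
78,393,890,570.24 / 1,024 = 76,556,533.8 KiB

76,556,533.8 KiB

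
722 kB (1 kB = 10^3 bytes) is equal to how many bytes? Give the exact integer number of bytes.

722 × 1,000 = 722,000 bytes  (1 kB = 10^3 bytes)

722,000 bytes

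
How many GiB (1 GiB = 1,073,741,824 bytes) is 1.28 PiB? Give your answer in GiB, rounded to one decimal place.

1,342,177.3 GiB

1.28 PiB × 1,125,899,906,842,624 bytes/PiB = 1,441,151,880,758,558.72 bytes
1 GiB = 2^30 bytes = 1,073,741,824 bytes
1,441,151,880,758,558.72 / 1,073,741,824 = 1,342,177.3 GiB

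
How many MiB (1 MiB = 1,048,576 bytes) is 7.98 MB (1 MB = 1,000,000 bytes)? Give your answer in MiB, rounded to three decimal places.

7.98 MB × 1,000,000 bytes/MB = 7,980,000 bytes
1 MiB = 1,048,576 bytes
7,980,000 / 1,048,576 = 7.610 MiB

7.610 MiB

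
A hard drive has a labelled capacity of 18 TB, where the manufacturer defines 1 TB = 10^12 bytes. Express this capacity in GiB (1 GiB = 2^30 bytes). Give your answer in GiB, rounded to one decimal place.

16,763.8 GiB

18 TB = 18 × 10^12 bytes = 18,000,000,000,000 bytes
1 GiB = 2^30 bytes = 1,073,741,824 bytes
18,000,000,000,000 / 1,073,741,824 = 16,763.8 GiB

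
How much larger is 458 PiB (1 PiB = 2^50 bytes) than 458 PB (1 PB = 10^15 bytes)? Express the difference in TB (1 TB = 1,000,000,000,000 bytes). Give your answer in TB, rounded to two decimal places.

57,662.16 TB

458 PiB = 458 × 1,125,899,906,842,624 = 515,662,157,333,921,792 bytes
458 PB = 458 × 1,000,000,000,000,000 = 458,000,000,000,000,000 bytes
difference = 57,662,157,333,921,792 bytes
57,662,157,333,921,792 / 1,000,000,000,000 = 57,662.16 TB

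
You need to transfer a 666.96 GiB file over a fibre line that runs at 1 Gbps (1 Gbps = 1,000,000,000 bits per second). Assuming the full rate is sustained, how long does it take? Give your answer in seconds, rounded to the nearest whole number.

5,729 seconds

666.96 GiB = 716,142,846,935.04 bytes = 5,729,142,775,480.32 bits
1 Gbps = 1,000,000,000 bits/s
time = 5,729,142,775,480.32 / 1,000,000,000 = 5,729 s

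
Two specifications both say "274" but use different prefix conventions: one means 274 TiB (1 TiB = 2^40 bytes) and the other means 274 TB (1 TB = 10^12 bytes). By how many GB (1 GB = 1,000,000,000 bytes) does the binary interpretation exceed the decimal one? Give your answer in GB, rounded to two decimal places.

274 TiB = 274 × 1,099,511,627,776 = 301,266,186,010,624 bytes
274 TB = 274 × 1,000,000,000,000 = 274,000,000,000,000 bytes
difference = 27,266,186,010,624 bytes
27,266,186,010,624 / 1,000,000,000 = 27,266.19 GB

27,266.19 GB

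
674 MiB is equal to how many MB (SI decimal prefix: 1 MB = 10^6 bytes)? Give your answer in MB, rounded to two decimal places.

674 MiB = 674 × 2^20 bytes = 706,740,224 bytes
1 MB = 10^6 bytes = 1,000,000 bytes
706,740,224 / 1,000,000 = 706.74 MB

706.74 MB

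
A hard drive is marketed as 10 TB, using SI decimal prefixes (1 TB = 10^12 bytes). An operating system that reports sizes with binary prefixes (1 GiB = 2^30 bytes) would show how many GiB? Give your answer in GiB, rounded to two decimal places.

10 TB = 10 × 10^12 bytes = 10,000,000,000,000 bytes
1 GiB = 2^30 bytes = 1,073,741,824 bytes
10,000,000,000,000 / 1,073,741,824 = 9,313.23 GiB

9,313.23 GiB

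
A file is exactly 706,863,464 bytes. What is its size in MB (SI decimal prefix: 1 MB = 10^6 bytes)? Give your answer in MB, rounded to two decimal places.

706.86 MB

706,863,464 bytes given.
1 MB = 10^6 bytes = 1,000,000 bytes
706,863,464 / 1,000,000 = 706.86 MB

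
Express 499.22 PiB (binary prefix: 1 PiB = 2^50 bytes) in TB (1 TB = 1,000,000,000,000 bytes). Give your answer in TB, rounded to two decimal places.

562,071.75 TB

499.22 PiB × 1,125,899,906,842,624 bytes/PiB = 562,071,751,493,974,753.28 bytes
1 TB = 10^12 bytes = 1,000,000,000,000 bytes
562,071,751,493,974,753.28 / 1,000,000,000,000 = 562,071.75 TB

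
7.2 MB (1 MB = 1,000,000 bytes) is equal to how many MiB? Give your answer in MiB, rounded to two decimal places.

7.2 MB × 1,000,000 bytes/MB = 7,200,000 bytes
1 MiB = 1,048,576 bytes
7,200,000 / 1,048,576 = 6.87 MiB

6.87 MiB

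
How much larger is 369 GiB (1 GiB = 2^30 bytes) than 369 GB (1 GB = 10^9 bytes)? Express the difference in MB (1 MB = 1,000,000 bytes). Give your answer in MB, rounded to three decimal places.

369 GiB = 369 × 1,073,741,824 = 396,210,733,056 bytes
369 GB = 369 × 1,000,000,000 = 369,000,000,000 bytes
difference = 27,210,733,056 bytes
27,210,733,056 / 1,000,000 = 27,210.733 MB

27,210.733 MB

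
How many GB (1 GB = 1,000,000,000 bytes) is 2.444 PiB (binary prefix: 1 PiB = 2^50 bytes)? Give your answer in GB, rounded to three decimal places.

2,751,699.372 GB

2.444 PiB = 2.444 × 2^50 bytes = 2,751,699,372,323,373.056 bytes
1 GB = 10^9 bytes = 1,000,000,000 bytes
2,751,699,372,323,373.056 / 1,000,000,000 = 2,751,699.372 GB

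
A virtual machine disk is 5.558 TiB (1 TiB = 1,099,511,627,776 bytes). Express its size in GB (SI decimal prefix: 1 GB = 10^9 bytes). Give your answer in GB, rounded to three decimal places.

6,111.086 GB

5.558 TiB = 5.558 × 2^40 bytes = 6,111,085,627,179.008 bytes
1 GB = 1,000,000,000 bytes
6,111,085,627,179.008 / 1,000,000,000 = 6,111.086 GB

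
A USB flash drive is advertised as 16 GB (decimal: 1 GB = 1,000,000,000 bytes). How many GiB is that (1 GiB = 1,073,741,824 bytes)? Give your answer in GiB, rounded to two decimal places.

14.90 GiB

16 GB × 1,000,000,000 bytes/GB = 16,000,000,000 bytes
1 GiB = 2^30 bytes = 1,073,741,824 bytes
16,000,000,000 / 1,073,741,824 = 14.90 GiB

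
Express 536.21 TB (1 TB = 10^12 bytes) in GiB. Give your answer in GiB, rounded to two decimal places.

499,384.48 GiB

536.21 TB = 536.21 × 10^12 bytes = 536,210,000,000,000 bytes
1 GiB = 2^30 bytes = 1,073,741,824 bytes
536,210,000,000,000 / 1,073,741,824 = 499,384.48 GiB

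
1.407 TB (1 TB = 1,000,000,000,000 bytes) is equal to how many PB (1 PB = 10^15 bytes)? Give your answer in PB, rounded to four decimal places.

1.407 TB = 1.407 × 10^12 bytes = 1,407,000,000,000 bytes
1 PB = 10^15 bytes = 1,000,000,000,000,000 bytes
1,407,000,000,000 / 1,000,000,000,000,000 = 0.0014 PB

0.0014 PB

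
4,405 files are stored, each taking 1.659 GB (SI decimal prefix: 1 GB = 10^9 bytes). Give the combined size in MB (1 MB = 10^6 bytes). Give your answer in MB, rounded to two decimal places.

Total = 4,405 × 1.659 GB = 7307.895 GB
= 7307.895 × 1,000,000,000 bytes = 7,307,895,000,000 bytes
1 MB = 1,000,000 bytes
7,307,895,000,000 / 1,000,000 = 7,307,895.00 MB

7,307,895.00 MB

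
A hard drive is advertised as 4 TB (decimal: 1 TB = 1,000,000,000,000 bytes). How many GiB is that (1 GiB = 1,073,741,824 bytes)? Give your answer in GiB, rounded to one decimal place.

3,725.3 GiB

4 TB = 4 × 10^12 bytes = 4,000,000,000,000 bytes
1 GiB = 2^30 bytes = 1,073,741,824 bytes
4,000,000,000,000 / 1,073,741,824 = 3,725.3 GiB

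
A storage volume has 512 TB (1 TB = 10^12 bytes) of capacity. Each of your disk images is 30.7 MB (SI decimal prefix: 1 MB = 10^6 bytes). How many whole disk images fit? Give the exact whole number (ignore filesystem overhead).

16,677,524

Capacity: 512 TB = 512,000,000,000,000 bytes
Per item: 30.7 MB = 30,700,000 bytes
⌊512,000,000,000,000 / 30,700,000⌋ = 16,677,524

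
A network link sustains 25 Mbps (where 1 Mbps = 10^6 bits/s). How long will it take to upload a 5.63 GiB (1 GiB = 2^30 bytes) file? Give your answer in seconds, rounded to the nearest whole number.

1,934 seconds

5.63 GiB = 6,045,166,469.12 bytes = 48,361,331,752.96 bits
25 Mbps = 25,000,000 bits/s
time = 48,361,331,752.96 / 25,000,000 = 1,934 s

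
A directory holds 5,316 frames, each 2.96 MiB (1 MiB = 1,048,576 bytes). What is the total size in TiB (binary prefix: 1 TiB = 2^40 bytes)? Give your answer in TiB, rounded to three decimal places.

Total = 5,316 × 2.96 MiB = 15735.36 MiB
= 15735.36 × 1,048,576 bytes = 16,499,720,847.36 bytes
1 TiB = 1,099,511,627,776 bytes
16,499,720,847.36 / 1,099,511,627,776 = 0.015 TiB

0.015 TiB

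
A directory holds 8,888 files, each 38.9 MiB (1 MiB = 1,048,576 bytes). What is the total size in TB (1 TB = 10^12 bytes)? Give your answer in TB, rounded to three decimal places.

Total = 8,888 × 38.9 MiB = 345743.2 MiB
= 345743.2 × 1,048,576 bytes = 362,538,021,683.2 bytes
1 TB = 1,000,000,000,000 bytes
362,538,021,683.2 / 1,000,000,000,000 = 0.363 TB

0.363 TB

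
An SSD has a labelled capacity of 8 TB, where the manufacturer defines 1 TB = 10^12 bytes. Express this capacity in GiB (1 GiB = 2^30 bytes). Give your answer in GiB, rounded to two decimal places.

8 TB × 1,000,000,000,000 bytes/TB = 8,000,000,000,000 bytes
1 GiB = 2^30 bytes = 1,073,741,824 bytes
8,000,000,000,000 / 1,073,741,824 = 7,450.58 GiB

7,450.58 GiB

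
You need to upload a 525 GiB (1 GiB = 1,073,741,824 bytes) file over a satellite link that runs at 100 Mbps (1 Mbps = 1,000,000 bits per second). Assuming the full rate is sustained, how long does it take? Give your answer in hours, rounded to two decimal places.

12.53 hours

525 GiB = 563,714,457,600 bytes = 4,509,715,660,800 bits
100 Mbps = 100,000,000 bits/s
time = 4,509,715,660,800 / 100,000,000 = 45,097.1566 s
45,097.1566 s / 3600 = 12.53 hours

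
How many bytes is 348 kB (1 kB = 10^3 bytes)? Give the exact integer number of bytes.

348,000 bytes

348 × 1,000 = 348,000 bytes  (1 kB = 10^3 bytes)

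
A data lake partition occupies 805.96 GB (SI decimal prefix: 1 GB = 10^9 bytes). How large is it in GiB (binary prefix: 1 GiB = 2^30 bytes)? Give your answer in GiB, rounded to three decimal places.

750.609 GiB

805.96 GB × 1,000,000,000 bytes/GB = 805,960,000,000 bytes
1 GiB = 2^30 bytes = 1,073,741,824 bytes
805,960,000,000 / 1,073,741,824 = 750.609 GiB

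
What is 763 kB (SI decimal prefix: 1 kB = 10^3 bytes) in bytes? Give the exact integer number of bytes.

763 × 1,000 = 763,000 bytes  (1 kB = 10^3 bytes)

763,000 bytes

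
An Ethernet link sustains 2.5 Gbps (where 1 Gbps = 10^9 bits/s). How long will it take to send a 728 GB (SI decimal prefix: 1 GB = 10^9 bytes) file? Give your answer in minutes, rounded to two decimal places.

728 GB = 728,000,000,000 bytes = 5,824,000,000,000 bits
2.5 Gbps = 2,500,000,000 bits/s
time = 5,824,000,000,000 / 2,500,000,000 = 2,329.600 s
2,329.600 s / 60 = 38.83 minutes

38.83 minutes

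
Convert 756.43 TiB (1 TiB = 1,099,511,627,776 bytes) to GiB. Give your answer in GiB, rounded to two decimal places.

774,584.32 GiB

756.43 TiB = 756.43 × 2^40 bytes = 831,703,580,598,599.68 bytes
1 GiB = 1,073,741,824 bytes
831,703,580,598,599.68 / 1,073,741,824 = 774,584.32 GiB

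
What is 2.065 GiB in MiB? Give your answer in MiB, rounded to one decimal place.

2,114.6 MiB

2.065 GiB = 2.065 × 2^30 bytes = 2,217,276,866.56 bytes
1 MiB = 1,048,576 bytes
2,217,276,866.56 / 1,048,576 = 2,114.6 MiB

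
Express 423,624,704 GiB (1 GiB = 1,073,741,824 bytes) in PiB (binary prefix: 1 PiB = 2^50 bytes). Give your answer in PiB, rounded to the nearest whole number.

423,624,704 GiB = 423,624,704 × 2^30 bytes = 454,863,562,364,420,096 bytes
1 PiB = 2^50 bytes = 1,125,899,906,842,624 bytes
454,863,562,364,420,096 / 1,125,899,906,842,624 = 404 PiB

404 PiB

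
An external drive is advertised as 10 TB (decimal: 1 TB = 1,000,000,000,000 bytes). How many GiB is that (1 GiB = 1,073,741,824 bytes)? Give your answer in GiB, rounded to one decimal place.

10 TB = 10 × 10^12 bytes = 10,000,000,000,000 bytes
1 GiB = 2^30 bytes = 1,073,741,824 bytes
10,000,000,000,000 / 1,073,741,824 = 9,313.2 GiB

9,313.2 GiB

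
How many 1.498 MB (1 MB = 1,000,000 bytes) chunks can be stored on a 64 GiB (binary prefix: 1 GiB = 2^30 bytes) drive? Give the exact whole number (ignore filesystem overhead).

45,874

Capacity: 64 GiB = 68,719,476,736 bytes
Per item: 1.498 MB = 1,498,000 bytes
⌊68,719,476,736 / 1,498,000⌋ = 45,874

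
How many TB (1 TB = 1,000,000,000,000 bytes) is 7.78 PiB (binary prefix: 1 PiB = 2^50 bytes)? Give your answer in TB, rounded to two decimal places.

7.78 PiB = 7.78 × 2^50 bytes = 8,759,501,275,235,614.72 bytes
1 TB = 1,000,000,000,000 bytes
8,759,501,275,235,614.72 / 1,000,000,000,000 = 8,759.50 TB

8,759.50 TB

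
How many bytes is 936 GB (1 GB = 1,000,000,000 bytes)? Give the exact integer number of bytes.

936 × 1,000,000,000 = 936,000,000,000 bytes

936,000,000,000 bytes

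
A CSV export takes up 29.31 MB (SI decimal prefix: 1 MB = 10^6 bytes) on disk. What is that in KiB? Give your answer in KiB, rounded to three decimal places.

29.31 MB = 29.31 × 10^6 bytes = 29,310,000 bytes
1 KiB = 1,024 bytes
29,310,000 / 1,024 = 28,623.047 KiB

28,623.047 KiB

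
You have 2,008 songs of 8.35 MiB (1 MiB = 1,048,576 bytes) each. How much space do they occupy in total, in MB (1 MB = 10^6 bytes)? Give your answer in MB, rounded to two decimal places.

17,581.26 MB

Total = 2,008 × 8.35 MiB = 16766.8 MiB
= 16766.8 × 1,048,576 bytes = 17,581,264,076.8 bytes
1 MB = 1,000,000 bytes
17,581,264,076.8 / 1,000,000 = 17,581.26 MB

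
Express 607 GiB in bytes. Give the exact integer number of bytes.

607 × 1,073,741,824 = 651,761,287,168 bytes  (1 GiB = 2^30 bytes)

651,761,287,168 bytes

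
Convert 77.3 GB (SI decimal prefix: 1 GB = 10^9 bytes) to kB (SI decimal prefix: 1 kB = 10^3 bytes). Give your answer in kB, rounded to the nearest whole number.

77.3 GB = 77.3 × 10^9 bytes = 77,300,000,000 bytes
1 kB = 10^3 bytes = 1,000 bytes
77,300,000,000 / 1,000 = 77,300,000 kB

77,300,000 kB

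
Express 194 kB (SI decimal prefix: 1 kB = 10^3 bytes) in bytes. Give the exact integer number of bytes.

194,000 bytes

194 × 1,000 = 194,000 bytes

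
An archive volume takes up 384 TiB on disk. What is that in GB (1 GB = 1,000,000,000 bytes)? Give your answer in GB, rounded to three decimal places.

384 TiB × 1,099,511,627,776 bytes/TiB = 422,212,465,065,984 bytes
1 GB = 1,000,000,000 bytes
422,212,465,065,984 / 1,000,000,000 = 422,212.465 GB

422,212.465 GB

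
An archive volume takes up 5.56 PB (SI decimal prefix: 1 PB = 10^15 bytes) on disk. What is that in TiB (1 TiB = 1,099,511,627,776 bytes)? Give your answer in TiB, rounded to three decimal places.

5,056.791 TiB

5.56 PB × 1,000,000,000,000,000 bytes/PB = 5,560,000,000,000,000 bytes
1 TiB = 1,099,511,627,776 bytes
5,560,000,000,000,000 / 1,099,511,627,776 = 5,056.791 TiB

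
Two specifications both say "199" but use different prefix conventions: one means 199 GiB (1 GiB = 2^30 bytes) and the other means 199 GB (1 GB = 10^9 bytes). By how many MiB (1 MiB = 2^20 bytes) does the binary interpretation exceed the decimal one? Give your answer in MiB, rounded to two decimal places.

199 GiB = 199 × 1,073,741,824 = 213,674,622,976 bytes
199 GB = 199 × 1,000,000,000 = 199,000,000,000 bytes
difference = 14,674,622,976 bytes
14,674,622,976 / 1,048,576 = 13,994.81 MiB

13,994.81 MiB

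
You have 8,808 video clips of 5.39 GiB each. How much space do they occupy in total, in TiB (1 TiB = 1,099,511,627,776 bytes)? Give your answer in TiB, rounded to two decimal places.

46.36 TiB

Total = 8,808 × 5.39 GiB = 47475.12 GiB
= 47475.12 × 1,073,741,824 bytes = 50,976,021,943,418.88 bytes
1 TiB = 1,099,511,627,776 bytes
50,976,021,943,418.88 / 1,099,511,627,776 = 46.36 TiB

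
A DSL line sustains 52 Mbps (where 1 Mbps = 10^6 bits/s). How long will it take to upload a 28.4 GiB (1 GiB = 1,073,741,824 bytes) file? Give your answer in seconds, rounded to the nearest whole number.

4,691 seconds

28.4 GiB = 30,494,267,801.6 bytes = 243,954,142,412.8 bits
52 Mbps = 52,000,000 bits/s
time = 243,954,142,412.8 / 52,000,000 = 4,691 s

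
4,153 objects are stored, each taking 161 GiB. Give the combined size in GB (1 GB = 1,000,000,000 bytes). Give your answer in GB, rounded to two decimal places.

Total = 4,153 × 161 GiB = 668,633 GiB
= 668,633 × 1,073,741,824 bytes = 717,939,217,006,592 bytes
1 GB = 1,000,000,000 bytes
717,939,217,006,592 / 1,000,000,000 = 717,939.22 GB

717,939.22 GB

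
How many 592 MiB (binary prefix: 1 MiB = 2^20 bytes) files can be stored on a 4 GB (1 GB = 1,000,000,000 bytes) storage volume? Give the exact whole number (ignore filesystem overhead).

Capacity: 4 GB = 4,000,000,000 bytes
Per item: 592 MiB = 620,756,992 bytes
⌊4,000,000,000 / 620,756,992⌋ = 6

6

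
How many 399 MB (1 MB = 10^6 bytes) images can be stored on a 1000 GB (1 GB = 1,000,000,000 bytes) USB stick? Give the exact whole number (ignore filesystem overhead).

2,506

Capacity: 1000 GB = 1,000,000,000,000 bytes
Per item: 399 MB = 399,000,000 bytes
⌊1,000,000,000,000 / 399,000,000⌋ = 2,506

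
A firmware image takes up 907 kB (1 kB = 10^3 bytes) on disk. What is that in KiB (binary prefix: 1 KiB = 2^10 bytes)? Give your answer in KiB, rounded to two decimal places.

907 kB × 1,000 bytes/kB = 907,000 bytes
1 KiB = 1,024 bytes
907,000 / 1,024 = 885.74 KiB

885.74 KiB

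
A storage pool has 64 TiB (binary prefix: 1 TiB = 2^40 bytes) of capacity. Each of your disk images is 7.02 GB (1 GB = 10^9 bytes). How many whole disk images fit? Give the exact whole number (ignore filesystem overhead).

10,024

Capacity: 64 TiB = 70,368,744,177,664 bytes
Per item: 7.02 GB = 7,020,000,000 bytes
⌊70,368,744,177,664 / 7,020,000,000⌋ = 10,024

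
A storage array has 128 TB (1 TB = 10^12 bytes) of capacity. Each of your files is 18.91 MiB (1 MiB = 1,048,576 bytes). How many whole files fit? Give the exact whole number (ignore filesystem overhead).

6,455,331

Capacity: 128 TB = 128,000,000,000,000 bytes
Per item: 18.91 MiB = 19,828,572.16 bytes
⌊128,000,000,000,000 / 19,828,572.16⌋ = 6,455,331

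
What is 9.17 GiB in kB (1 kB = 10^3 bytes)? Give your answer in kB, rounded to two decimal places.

9.17 GiB = 9.17 × 2^30 bytes = 9,846,212,526.08 bytes
1 kB = 10^3 bytes = 1,000 bytes
9,846,212,526.08 / 1,000 = 9,846,212.53 kB

9,846,212.53 kB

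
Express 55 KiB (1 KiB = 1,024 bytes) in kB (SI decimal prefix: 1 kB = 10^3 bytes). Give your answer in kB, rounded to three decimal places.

56.320 kB

55 KiB × 1,024 bytes/KiB = 56,320 bytes
1 kB = 1,000 bytes
56,320 / 1,000 = 56.320 kB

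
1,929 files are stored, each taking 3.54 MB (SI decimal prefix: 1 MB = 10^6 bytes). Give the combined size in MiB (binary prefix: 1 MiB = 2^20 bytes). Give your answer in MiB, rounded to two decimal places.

6,512.32 MiB

Total = 1,929 × 3.54 MB = 6828.66 MB
= 6828.66 × 1,000,000 bytes = 6,828,660,000 bytes
1 MiB = 1,048,576 bytes
6,828,660,000 / 1,048,576 = 6,512.32 MiB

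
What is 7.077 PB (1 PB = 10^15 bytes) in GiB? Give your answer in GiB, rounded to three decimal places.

6,590,969.861 GiB

7.077 PB = 7.077 × 10^15 bytes = 7,077,000,000,000,000 bytes
1 GiB = 2^30 bytes = 1,073,741,824 bytes
7,077,000,000,000,000 / 1,073,741,824 = 6,590,969.861 GiB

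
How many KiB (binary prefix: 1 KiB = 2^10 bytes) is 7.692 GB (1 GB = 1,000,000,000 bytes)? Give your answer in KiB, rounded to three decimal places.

7,511,718.750 KiB

7.692 GB × 1,000,000,000 bytes/GB = 7,692,000,000 bytes
1 KiB = 2^10 bytes = 1,024 bytes
7,692,000,000 / 1,024 = 7,511,718.750 KiB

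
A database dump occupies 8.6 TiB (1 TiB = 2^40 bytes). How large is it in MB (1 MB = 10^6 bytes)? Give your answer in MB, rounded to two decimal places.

9,455,800.00 MB

8.6 TiB = 8.6 × 2^40 bytes = 9,455,799,998,873.6 bytes
1 MB = 10^6 bytes = 1,000,000 bytes
9,455,799,998,873.6 / 1,000,000 = 9,455,800.00 MB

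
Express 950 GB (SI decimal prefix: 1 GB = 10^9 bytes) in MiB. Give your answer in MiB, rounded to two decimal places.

905,990.60 MiB

950 GB = 950 × 10^9 bytes = 950,000,000,000 bytes
1 MiB = 2^20 bytes = 1,048,576 bytes
950,000,000,000 / 1,048,576 = 905,990.60 MiB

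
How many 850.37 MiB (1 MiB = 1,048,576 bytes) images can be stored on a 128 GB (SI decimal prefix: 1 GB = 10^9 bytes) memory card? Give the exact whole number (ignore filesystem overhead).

143

Capacity: 128 GB = 128,000,000,000 bytes
Per item: 850.37 MiB = 891,677,573.12 bytes
⌊128,000,000,000 / 891,677,573.12⌋ = 143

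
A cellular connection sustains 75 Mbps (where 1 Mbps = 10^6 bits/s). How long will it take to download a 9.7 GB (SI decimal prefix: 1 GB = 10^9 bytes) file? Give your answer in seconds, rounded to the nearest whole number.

1,035 seconds

9.7 GB = 9,700,000,000 bytes = 77,600,000,000 bits
75 Mbps = 75,000,000 bits/s
time = 77,600,000,000 / 75,000,000 = 1,035 s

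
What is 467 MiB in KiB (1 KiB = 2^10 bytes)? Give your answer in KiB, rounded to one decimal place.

478,208.0 KiB

467 MiB × 1,048,576 bytes/MiB = 489,684,992 bytes
1 KiB = 1,024 bytes
489,684,992 / 1,024 = 478,208.0 KiB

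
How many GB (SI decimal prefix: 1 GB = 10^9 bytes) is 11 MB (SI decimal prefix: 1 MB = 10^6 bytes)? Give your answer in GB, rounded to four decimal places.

0.0110 GB

11 MB × 1,000,000 bytes/MB = 11,000,000 bytes
1 GB = 1,000,000,000 bytes
11,000,000 / 1,000,000,000 = 0.0110 GB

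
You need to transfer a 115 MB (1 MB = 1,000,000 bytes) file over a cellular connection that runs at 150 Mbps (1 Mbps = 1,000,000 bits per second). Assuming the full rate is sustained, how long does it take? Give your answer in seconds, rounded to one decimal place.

6.1 seconds

115 MB = 115,000,000 bytes = 920,000,000 bits
150 Mbps = 150,000,000 bits/s
time = 920,000,000 / 150,000,000 = 6.1 s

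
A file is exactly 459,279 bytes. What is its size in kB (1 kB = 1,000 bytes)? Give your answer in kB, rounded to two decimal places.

459.28 kB

459,279 bytes given.
1 kB = 10^3 bytes = 1,000 bytes
459,279 / 1,000 = 459.28 kB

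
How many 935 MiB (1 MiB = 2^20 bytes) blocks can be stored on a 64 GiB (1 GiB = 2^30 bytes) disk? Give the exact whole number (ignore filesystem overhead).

70

Capacity: 64 GiB = 68,719,476,736 bytes
Per item: 935 MiB = 980,418,560 bytes
⌊68,719,476,736 / 980,418,560⌋ = 70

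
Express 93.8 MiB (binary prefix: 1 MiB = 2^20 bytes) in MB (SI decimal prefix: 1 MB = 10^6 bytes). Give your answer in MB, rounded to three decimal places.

98.356 MB

93.8 MiB = 93.8 × 2^20 bytes = 98,356,428.8 bytes
1 MB = 1,000,000 bytes
98,356,428.8 / 1,000,000 = 98.356 MB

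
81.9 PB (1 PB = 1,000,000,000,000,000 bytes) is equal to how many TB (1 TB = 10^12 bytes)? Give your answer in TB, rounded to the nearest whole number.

81.9 PB = 81.9 × 10^15 bytes = 81,900,000,000,000,000 bytes
1 TB = 1,000,000,000,000 bytes
81,900,000,000,000,000 / 1,000,000,000,000 = 81,900 TB

81,900 TB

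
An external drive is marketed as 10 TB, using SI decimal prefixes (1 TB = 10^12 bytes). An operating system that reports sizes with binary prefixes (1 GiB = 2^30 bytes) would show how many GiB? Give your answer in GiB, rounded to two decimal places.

9,313.23 GiB

10 TB × 1,000,000,000,000 bytes/TB = 10,000,000,000,000 bytes
1 GiB = 1,073,741,824 bytes
10,000,000,000,000 / 1,073,741,824 = 9,313.23 GiB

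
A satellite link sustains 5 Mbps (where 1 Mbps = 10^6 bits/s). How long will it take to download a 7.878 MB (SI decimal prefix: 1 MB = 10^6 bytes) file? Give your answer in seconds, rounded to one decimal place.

7.878 MB = 7,878,000 bytes = 63,024,000 bits
5 Mbps = 5,000,000 bits/s
time = 63,024,000 / 5,000,000 = 12.6 s

12.6 seconds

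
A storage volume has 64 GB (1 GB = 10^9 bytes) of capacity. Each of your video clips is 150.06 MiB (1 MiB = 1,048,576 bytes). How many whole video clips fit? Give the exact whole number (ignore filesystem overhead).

Capacity: 64 GB = 64,000,000,000 bytes
Per item: 150.06 MiB = 157,349,314.56 bytes
⌊64,000,000,000 / 157,349,314.56⌋ = 406

406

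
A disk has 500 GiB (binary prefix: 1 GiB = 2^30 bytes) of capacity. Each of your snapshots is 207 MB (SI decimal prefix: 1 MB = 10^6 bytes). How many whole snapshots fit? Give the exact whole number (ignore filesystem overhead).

2,593

Capacity: 500 GiB = 536,870,912,000 bytes
Per item: 207 MB = 207,000,000 bytes
⌊536,870,912,000 / 207,000,000⌋ = 2,593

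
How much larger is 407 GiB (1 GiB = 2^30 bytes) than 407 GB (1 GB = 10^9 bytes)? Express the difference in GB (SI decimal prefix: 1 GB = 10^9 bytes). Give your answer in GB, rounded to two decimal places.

30.01 GB

407 GiB = 407 × 1,073,741,824 = 437,012,922,368 bytes
407 GB = 407 × 1,000,000,000 = 407,000,000,000 bytes
difference = 30,012,922,368 bytes
30,012,922,368 / 1,000,000,000 = 30.01 GB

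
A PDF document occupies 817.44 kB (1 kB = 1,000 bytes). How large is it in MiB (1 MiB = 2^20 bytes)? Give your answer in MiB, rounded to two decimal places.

817.44 kB = 817.44 × 10^3 bytes = 817,440 bytes
1 MiB = 1,048,576 bytes
817,440 / 1,048,576 = 0.78 MiB

0.78 MiB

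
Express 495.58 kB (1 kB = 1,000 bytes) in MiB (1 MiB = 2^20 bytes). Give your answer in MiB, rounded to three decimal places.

0.473 MiB

495.58 kB = 495.58 × 10^3 bytes = 495,580 bytes
1 MiB = 1,048,576 bytes
495,580 / 1,048,576 = 0.473 MiB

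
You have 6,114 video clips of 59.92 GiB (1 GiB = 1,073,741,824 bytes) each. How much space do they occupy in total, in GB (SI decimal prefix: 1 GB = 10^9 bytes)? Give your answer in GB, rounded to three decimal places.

Total = 6,114 × 59.92 GiB = 366350.88 GiB
= 366350.88 × 1,073,741,824 bytes = 393,366,262,115,205.12 bytes
1 GB = 1,000,000,000 bytes
393,366,262,115,205.12 / 1,000,000,000 = 393,366.262 GB

393,366.262 GB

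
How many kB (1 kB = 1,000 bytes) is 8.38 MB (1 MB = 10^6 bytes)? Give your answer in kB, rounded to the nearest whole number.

8,380 kB

8.38 MB = 8.38 × 10^6 bytes = 8,380,000 bytes
1 kB = 10^3 bytes = 1,000 bytes
8,380,000 / 1,000 = 8,380 kB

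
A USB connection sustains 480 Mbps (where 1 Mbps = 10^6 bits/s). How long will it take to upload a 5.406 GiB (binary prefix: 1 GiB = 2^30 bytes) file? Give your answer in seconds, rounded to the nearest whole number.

97 seconds

5.406 GiB = 5,804,648,300.544 bytes = 46,437,186,404.352 bits
480 Mbps = 480,000,000 bits/s
time = 46,437,186,404.352 / 480,000,000 = 97 s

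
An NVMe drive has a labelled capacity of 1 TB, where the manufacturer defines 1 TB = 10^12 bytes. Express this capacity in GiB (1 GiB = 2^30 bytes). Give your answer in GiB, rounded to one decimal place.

1 TB × 1,000,000,000,000 bytes/TB = 1,000,000,000,000 bytes
1 GiB = 1,073,741,824 bytes
1,000,000,000,000 / 1,073,741,824 = 931.3 GiB

931.3 GiB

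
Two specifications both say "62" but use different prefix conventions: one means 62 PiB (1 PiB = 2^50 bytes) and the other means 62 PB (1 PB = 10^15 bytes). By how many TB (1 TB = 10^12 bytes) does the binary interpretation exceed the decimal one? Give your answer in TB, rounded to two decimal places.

7,805.79 TB

62 PiB = 62 × 1,125,899,906,842,624 = 69,805,794,224,242,688 bytes
62 PB = 62 × 1,000,000,000,000,000 = 62,000,000,000,000,000 bytes
difference = 7,805,794,224,242,688 bytes
7,805,794,224,242,688 / 1,000,000,000,000 = 7,805.79 TB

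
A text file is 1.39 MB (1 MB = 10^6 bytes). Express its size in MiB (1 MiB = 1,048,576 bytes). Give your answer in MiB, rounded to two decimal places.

1.33 MiB

1.39 MB = 1.39 × 10^6 bytes = 1,390,000 bytes
1 MiB = 1,048,576 bytes
1,390,000 / 1,048,576 = 1.33 MiB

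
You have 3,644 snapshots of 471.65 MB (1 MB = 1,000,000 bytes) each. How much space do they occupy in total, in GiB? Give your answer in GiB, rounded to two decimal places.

1,600.66 GiB

Total = 3,644 × 471.65 MB = 1718692.6 MB
= 1718692.6 × 1,000,000 bytes = 1,718,692,600,000 bytes
1 GiB = 1,073,741,824 bytes
1,718,692,600,000 / 1,073,741,824 = 1,600.66 GiB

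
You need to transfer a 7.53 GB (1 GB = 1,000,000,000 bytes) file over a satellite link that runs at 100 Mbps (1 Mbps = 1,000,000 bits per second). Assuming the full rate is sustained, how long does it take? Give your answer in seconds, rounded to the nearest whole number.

602 seconds

7.53 GB = 7,530,000,000 bytes = 60,240,000,000 bits
100 Mbps = 100,000,000 bits/s
time = 60,240,000,000 / 100,000,000 = 602 s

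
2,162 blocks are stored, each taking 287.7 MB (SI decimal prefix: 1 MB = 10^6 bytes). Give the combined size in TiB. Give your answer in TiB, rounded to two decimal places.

0.57 TiB

Total = 2,162 × 287.7 MB = 622007.4 MB
= 622007.4 × 1,000,000 bytes = 622,007,400,000 bytes
1 TiB = 1,099,511,627,776 bytes
622,007,400,000 / 1,099,511,627,776 = 0.57 TiB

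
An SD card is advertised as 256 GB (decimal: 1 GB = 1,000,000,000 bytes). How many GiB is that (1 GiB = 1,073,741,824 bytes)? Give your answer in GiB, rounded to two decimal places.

256 GB × 1,000,000,000 bytes/GB = 256,000,000,000 bytes
1 GiB = 2^30 bytes = 1,073,741,824 bytes
256,000,000,000 / 1,073,741,824 = 238.42 GiB

238.42 GiB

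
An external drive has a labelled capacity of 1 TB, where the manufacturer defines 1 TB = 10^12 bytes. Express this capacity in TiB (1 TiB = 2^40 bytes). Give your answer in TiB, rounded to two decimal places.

1 TB × 1,000,000,000,000 bytes/TB = 1,000,000,000,000 bytes
1 TiB = 1,099,511,627,776 bytes
1,000,000,000,000 / 1,099,511,627,776 = 0.91 TiB

0.91 TiB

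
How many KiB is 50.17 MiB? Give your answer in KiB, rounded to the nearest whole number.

51,374 KiB

50.17 MiB × 1,048,576 bytes/MiB = 52,607,057.92 bytes
1 KiB = 1,024 bytes
52,607,057.92 / 1,024 = 51,374 KiB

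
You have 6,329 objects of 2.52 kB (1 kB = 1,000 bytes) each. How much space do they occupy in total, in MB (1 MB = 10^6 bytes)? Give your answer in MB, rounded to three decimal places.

15.949 MB

Total = 6,329 × 2.52 kB = 15949.08 kB
= 15949.08 × 1,000 bytes = 15,949,080 bytes
1 MB = 1,000,000 bytes
15,949,080 / 1,000,000 = 15.949 MB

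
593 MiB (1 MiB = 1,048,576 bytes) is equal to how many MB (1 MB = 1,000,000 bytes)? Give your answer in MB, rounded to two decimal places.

593 MiB = 593 × 2^20 bytes = 621,805,568 bytes
1 MB = 10^6 bytes = 1,000,000 bytes
621,805,568 / 1,000,000 = 621.81 MB

621.81 MB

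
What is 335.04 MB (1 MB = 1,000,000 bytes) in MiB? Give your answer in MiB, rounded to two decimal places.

319.52 MiB

335.04 MB = 335.04 × 10^6 bytes = 335,040,000 bytes
1 MiB = 1,048,576 bytes
335,040,000 / 1,048,576 = 319.52 MiB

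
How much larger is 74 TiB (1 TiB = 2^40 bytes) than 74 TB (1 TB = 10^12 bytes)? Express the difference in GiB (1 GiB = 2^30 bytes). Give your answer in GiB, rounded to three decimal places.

6,858.129 GiB

74 TiB = 74 × 1,099,511,627,776 = 81,363,860,455,424 bytes
74 TB = 74 × 1,000,000,000,000 = 74,000,000,000,000 bytes
difference = 7,363,860,455,424 bytes
7,363,860,455,424 / 1,073,741,824 = 6,858.129 GiB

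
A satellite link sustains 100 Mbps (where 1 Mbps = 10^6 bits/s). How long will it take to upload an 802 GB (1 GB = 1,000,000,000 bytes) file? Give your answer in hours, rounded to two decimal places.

802 GB = 802,000,000,000 bytes = 6,416,000,000,000 bits
100 Mbps = 100,000,000 bits/s
time = 6,416,000,000,000 / 100,000,000 = 64,160.0000 s
64,160.0000 s / 3600 = 17.82 hours

17.82 hours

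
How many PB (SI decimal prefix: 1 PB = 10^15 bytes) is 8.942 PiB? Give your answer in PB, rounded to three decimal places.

8.942 PiB × 1,125,899,906,842,624 bytes/PiB = 10,067,796,966,986,743.808 bytes
1 PB = 1,000,000,000,000,000 bytes
10,067,796,966,986,743.808 / 1,000,000,000,000,000 = 10.068 PB

10.068 PB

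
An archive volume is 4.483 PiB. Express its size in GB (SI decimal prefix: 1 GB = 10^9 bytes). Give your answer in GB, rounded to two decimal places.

5,047,409.28 GB

4.483 PiB = 4.483 × 2^50 bytes = 5,047,409,282,375,483.392 bytes
1 GB = 1,000,000,000 bytes
5,047,409,282,375,483.392 / 1,000,000,000 = 5,047,409.28 GB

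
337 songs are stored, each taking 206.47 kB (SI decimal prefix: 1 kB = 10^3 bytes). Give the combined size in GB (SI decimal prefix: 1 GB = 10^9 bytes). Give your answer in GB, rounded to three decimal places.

0.070 GB

Total = 337 × 206.47 kB = 69580.39 kB
= 69580.39 × 1,000 bytes = 69,580,390 bytes
1 GB = 1,000,000,000 bytes
69,580,390 / 1,000,000,000 = 0.070 GB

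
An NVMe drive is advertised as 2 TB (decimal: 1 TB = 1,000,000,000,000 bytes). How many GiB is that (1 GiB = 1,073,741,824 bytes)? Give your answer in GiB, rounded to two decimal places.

1,862.65 GiB

2 TB = 2 × 10^12 bytes = 2,000,000,000,000 bytes
1 GiB = 2^30 bytes = 1,073,741,824 bytes
2,000,000,000,000 / 1,073,741,824 = 1,862.65 GiB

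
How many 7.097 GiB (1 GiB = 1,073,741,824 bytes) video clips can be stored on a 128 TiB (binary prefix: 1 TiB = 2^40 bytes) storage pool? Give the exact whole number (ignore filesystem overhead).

Capacity: 128 TiB = 140,737,488,355,328 bytes
Per item: 7.097 GiB = 7,620,345,724.928 bytes
⌊140,737,488,355,328 / 7,620,345,724.928⌋ = 18,468

18,468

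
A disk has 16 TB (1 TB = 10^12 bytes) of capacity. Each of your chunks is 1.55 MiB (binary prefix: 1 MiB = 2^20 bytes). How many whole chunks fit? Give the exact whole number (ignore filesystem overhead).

9,844,380

Capacity: 16 TB = 16,000,000,000,000 bytes
Per item: 1.55 MiB = 1,625,292.8 bytes
⌊16,000,000,000,000 / 1,625,292.8⌋ = 9,844,380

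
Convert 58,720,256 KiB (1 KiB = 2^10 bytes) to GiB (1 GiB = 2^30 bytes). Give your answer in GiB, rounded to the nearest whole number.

58,720,256 KiB = 58,720,256 × 2^10 bytes = 60,129,542,144 bytes
1 GiB = 1,073,741,824 bytes
60,129,542,144 / 1,073,741,824 = 56 GiB

56 GiB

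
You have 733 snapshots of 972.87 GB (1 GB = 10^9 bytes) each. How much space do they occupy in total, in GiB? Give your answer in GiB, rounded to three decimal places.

Total = 733 × 972.87 GB = 713113.71 GB
= 713113.71 × 1,000,000,000 bytes = 713,113,710,000,000 bytes
1 GiB = 1,073,741,824 bytes
713,113,710,000,000 / 1,073,741,824 = 664,138.896 GiB

664,138.896 GiB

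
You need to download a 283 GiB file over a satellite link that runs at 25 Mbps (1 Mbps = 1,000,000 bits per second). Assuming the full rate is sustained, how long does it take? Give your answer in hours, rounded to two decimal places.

283 GiB = 303,868,936,192 bytes = 2,430,951,489,536 bits
25 Mbps = 25,000,000 bits/s
time = 2,430,951,489,536 / 25,000,000 = 97,238.0596 s
97,238.0596 s / 3600 = 27.01 hours

27.01 hours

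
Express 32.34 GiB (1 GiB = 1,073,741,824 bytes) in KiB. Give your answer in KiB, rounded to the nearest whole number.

32.34 GiB × 1,073,741,824 bytes/GiB = 34,724,810,588.16 bytes
1 KiB = 2^10 bytes = 1,024 bytes
34,724,810,588.16 / 1,024 = 33,910,948 KiB

33,910,948 KiB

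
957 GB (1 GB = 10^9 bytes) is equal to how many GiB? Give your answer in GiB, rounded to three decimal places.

957 GB = 957 × 10^9 bytes = 957,000,000,000 bytes
1 GiB = 2^30 bytes = 1,073,741,824 bytes
957,000,000,000 / 1,073,741,824 = 891.276 GiB

891.276 GiB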